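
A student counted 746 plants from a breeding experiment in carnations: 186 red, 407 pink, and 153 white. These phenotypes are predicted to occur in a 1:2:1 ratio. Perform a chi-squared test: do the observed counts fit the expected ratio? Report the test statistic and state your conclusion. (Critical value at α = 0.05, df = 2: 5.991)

Under the 1:2:1 hypothesis (Σ ratio = 4, N = 746):
  red: 746 × 1/4 = 186.5
  pink: 746 × 2/4 = 373
  white: 746 × 1/4 = 186.5
χ² = Σ (O − E)² / E
  red: (186 − 186.5)² / 186.5 = 0.0013
  pink: (407 − 373)² / 373 = 3.0992
  white: (153 − 186.5)² / 186.5 = 6.0174
χ² = 0.0013 + 3.0992 + 6.0174 = 9.1179 ≈ 9.118
Degrees of freedom = 3 − 1 = 2; critical value at α = 0.05 is 5.991.
Since 9.118 > 5.991, we reject the null hypothesis — the data do not fit the 1:2:1 ratio.

9.118; not consistent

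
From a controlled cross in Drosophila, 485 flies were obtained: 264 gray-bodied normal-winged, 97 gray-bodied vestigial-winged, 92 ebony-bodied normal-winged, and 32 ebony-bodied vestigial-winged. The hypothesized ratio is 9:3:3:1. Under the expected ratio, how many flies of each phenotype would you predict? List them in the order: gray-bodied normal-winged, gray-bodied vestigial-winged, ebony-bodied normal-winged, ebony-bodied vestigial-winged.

Expected counts for N = 485 under a 9:3:3:1 ratio (total parts = 16):
  gray-bodied normal-winged: 485 × 9/16 = 272.8125
  gray-bodied vestigial-winged: 485 × 3/16 = 90.9375
  ebony-bodied normal-winged: 485 × 3/16 = 90.9375
  ebony-bodied vestigial-winged: 485 × 1/16 = 30.3125

272.8125, 90.9375, 90.9375, 30.3125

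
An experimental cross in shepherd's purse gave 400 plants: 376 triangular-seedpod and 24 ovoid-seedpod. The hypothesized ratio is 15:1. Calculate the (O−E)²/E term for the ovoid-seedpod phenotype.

Under the 15:1 hypothesis (Σ ratio = 16, N = 400):
  triangular-seedpod: 400 × 15/16 = 375
  ovoid-seedpod: 400 × 1/16 = 25
Contribution of ovoid-seedpod: (24 − 25)² / 25 = 0.0400

0.040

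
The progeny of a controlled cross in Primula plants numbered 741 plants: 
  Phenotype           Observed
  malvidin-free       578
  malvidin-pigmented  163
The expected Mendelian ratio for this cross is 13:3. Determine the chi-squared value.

5.129

The 13:3 ratio has 16 parts, so with N = 741 the expected counts are:
  malvidin-free: 741 × 13/16 = 602.0625
  malvidin-pigmented: 741 × 3/16 = 138.9375
χ² = Σ (O − E)² / E
  malvidin-free: (578 − 602.0625)² / 602.0625 = 0.9617
  malvidin-pigmented: (163 − 138.9375)² / 138.9375 = 4.1674
χ² = 0.9617 + 4.1674 = 5.1291 ≈ 5.129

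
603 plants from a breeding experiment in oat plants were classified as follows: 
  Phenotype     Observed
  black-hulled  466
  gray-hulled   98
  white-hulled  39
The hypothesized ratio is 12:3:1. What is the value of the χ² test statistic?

Expected counts for N = 603 under a 12:3:1 ratio (total parts = 16):
  black-hulled: 603 × 12/16 = 452.25
  gray-hulled: 603 × 3/16 = 113.0625
  white-hulled: 603 × 1/16 = 37.6875
χ² = Σ (O − E)² / E
  black-hulled: (466 − 452.25)² / 452.25 = 0.4180
  gray-hulled: (98 − 113.0625)² / 113.0625 = 2.0067
  white-hulled: (39 − 37.6875)² / 37.6875 = 0.0457
χ² = 0.4180 + 2.0067 + 0.0457 = 2.4704 ≈ 2.470

2.470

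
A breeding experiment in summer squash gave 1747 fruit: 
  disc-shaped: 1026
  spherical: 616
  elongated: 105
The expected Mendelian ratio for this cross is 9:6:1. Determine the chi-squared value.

4.406

Under the 9:6:1 hypothesis (Σ ratio = 16, N = 1747):
  disc-shaped: 1747 × 9/16 = 982.6875
  spherical: 1747 × 6/16 = 655.125
  elongated: 1747 × 1/16 = 109.1875
χ² = Σ (O − E)² / E
  disc-shaped: (1026 − 982.6875)² / 982.6875 = 1.9090
  spherical: (616 − 655.125)² / 655.125 = 2.3366
  elongated: (105 − 109.1875)² / 109.1875 = 0.1606
χ² = 1.9090 + 2.3366 + 0.1606 = 4.4062 ≈ 4.406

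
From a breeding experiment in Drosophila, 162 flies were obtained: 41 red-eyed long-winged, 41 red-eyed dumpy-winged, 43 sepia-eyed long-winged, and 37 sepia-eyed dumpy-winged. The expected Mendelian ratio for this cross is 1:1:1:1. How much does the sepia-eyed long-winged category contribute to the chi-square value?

0.154

Total ratio parts = 4. Expected numbers out of 162:
  red-eyed long-winged: 162 × 1/4 = 40.5
  red-eyed dumpy-winged: 162 × 1/4 = 40.5
  sepia-eyed long-winged: 162 × 1/4 = 40.5
  sepia-eyed dumpy-winged: 162 × 1/4 = 40.5
Contribution of sepia-eyed long-winged: (43 − 40.5)² / 40.5 = 0.1543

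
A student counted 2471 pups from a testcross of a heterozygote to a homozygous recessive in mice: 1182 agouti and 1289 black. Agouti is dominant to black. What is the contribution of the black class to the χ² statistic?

2.317

A testcross of a heterozygote (Aa × aa) gives a 1:1 phenotypic ratio.
Expected counts for N = 2471 under a 1:1 ratio (total parts = 2):
  agouti: 2471 × 1/2 = 1235.5
  black: 2471 × 1/2 = 1235.5
Contribution of black: (1289 − 1235.5)² / 1235.5 = 2.3167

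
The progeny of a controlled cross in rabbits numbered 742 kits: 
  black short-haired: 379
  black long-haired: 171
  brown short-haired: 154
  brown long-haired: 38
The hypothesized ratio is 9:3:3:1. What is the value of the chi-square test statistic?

13.934

Total ratio parts = 16. Expected numbers out of 742:
  black short-haired: 742 × 9/16 = 417.375
  black long-haired: 742 × 3/16 = 139.125
  brown short-haired: 742 × 3/16 = 139.125
  brown long-haired: 742 × 1/16 = 46.375
χ² = Σ (O − E)² / E
  black short-haired: (379 − 417.375)² / 417.375 = 3.5283
  black long-haired: (171 − 139.125)² / 139.125 = 7.3029
  brown short-haired: (154 − 139.125)² / 139.125 = 1.5904
  brown long-haired: (38 − 46.375)² / 46.375 = 1.5125
χ² = 3.5283 + 7.3029 + 1.5904 + 1.5125 = 13.9341 ≈ 13.934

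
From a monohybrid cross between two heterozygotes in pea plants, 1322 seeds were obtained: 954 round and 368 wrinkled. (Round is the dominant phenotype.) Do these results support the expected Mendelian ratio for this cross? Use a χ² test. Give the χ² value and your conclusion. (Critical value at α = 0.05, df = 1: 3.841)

For a monohybrid cross between heterozygotes with complete dominance, the expected phenotypic ratio is 3:1.
Expected counts for N = 1322 under a 3:1 ratio (total parts = 4):
  round: 1322 × 3/4 = 991.5
  wrinkled: 1322 × 1/4 = 330.5
χ² = Σ (O − E)² / E
  round: (954 − 991.5)² / 991.5 = 1.4183
  wrinkled: (368 − 330.5)² / 330.5 = 4.2549
χ² = 1.4183 + 4.2549 = 5.6732 ≈ 5.673
Degrees of freedom = 2 − 1 = 1; critical value at α = 0.05 is 3.841.
Since 5.673 > 3.841, we reject the null hypothesis — the data do not fit the 3:1 ratio.

5.673; not consistent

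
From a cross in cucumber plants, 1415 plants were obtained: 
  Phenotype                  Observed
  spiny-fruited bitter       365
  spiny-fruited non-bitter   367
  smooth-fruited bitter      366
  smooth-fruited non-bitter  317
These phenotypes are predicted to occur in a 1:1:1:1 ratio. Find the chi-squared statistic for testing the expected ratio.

The 1:1:1:1 ratio has 4 parts, so with N = 1415 the expected counts are:
  spiny-fruited bitter: 1415 × 1/4 = 353.75
  spiny-fruited non-bitter: 1415 × 1/4 = 353.75
  smooth-fruited bitter: 1415 × 1/4 = 353.75
  smooth-fruited non-bitter: 1415 × 1/4 = 353.75
χ² = Σ (O − E)² / E
  spiny-fruited bitter: (365 − 353.75)² / 353.75 = 0.3578
  spiny-fruited non-bitter: (367 − 353.75)² / 353.75 = 0.4963
  smooth-fruited bitter: (366 − 353.75)² / 353.75 = 0.4242
  smooth-fruited non-bitter: (317 − 353.75)² / 353.75 = 3.8178
χ² = 0.3578 + 0.4963 + 0.4242 + 3.8178 = 5.0961 ≈ 5.096

5.096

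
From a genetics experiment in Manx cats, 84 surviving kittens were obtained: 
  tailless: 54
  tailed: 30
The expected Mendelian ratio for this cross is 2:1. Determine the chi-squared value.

The 2:1 ratio has 3 parts, so with N = 84 the expected counts are:
  tailless: 84 × 2/3 = 56
  tailed: 84 × 1/3 = 28
χ² = Σ (O − E)² / E
  tailless: (54 − 56)² / 56 = 0.0714
  tailed: (30 − 28)² / 28 = 0.1429
χ² = 0.0714 + 0.1429 = 0.2143 ≈ 0.214

0.214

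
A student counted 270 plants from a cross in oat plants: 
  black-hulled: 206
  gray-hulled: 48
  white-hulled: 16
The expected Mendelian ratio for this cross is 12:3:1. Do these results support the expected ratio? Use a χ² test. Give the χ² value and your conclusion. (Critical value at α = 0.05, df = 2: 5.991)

0.242; consistent

The 12:3:1 ratio has 16 parts, so with N = 270 the expected counts are:
  black-hulled: 270 × 12/16 = 202.5
  gray-hulled: 270 × 3/16 = 50.625
  white-hulled: 270 × 1/16 = 16.875
χ² = Σ (O − E)² / E
  black-hulled: (206 − 202.5)² / 202.5 = 0.0605
  gray-hulled: (48 − 50.625)² / 50.625 = 0.1361
  white-hulled: (16 − 16.875)² / 16.875 = 0.0454
χ² = 0.0605 + 0.1361 + 0.0454 = 0.242
Degrees of freedom = 3 − 1 = 2; critical value at α = 0.05 is 5.991.
Since 0.242 < 5.991, we fail to reject the null hypothesis — the data are consistent with the 12:3:1 ratio.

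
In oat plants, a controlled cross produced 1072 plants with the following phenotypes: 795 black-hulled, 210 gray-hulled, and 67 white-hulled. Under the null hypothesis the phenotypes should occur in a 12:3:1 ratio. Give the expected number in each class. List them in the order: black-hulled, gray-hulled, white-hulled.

The 12:3:1 ratio has 16 parts, so with N = 1072 the expected counts are:
  black-hulled: 1072 × 12/16 = 804
  gray-hulled: 1072 × 3/16 = 201
  white-hulled: 1072 × 1/16 = 67

804, 201, 67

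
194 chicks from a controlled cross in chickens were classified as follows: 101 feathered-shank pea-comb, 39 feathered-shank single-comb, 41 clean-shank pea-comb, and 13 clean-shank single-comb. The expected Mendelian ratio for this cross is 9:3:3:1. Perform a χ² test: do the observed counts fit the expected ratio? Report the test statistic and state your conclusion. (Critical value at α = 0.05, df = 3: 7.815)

Expected counts for N = 194 under a 9:3:3:1 ratio (total parts = 16):
  feathered-shank pea-comb: 194 × 9/16 = 109.125
  feathered-shank single-comb: 194 × 3/16 = 36.375
  clean-shank pea-comb: 194 × 3/16 = 36.375
  clean-shank single-comb: 194 × 1/16 = 12.125
χ² = Σ (O − E)² / E
  feathered-shank pea-comb: (101 − 109.125)² / 109.125 = 0.6050
  feathered-shank single-comb: (39 − 36.375)² / 36.375 = 0.1894
  clean-shank pea-comb: (41 − 36.375)² / 36.375 = 0.5881
  clean-shank single-comb: (13 − 12.125)² / 12.125 = 0.0631
χ² = 0.6050 + 0.1894 + 0.5881 + 0.0631 = 1.4456 ≈ 1.446
Degrees of freedom = 4 − 1 = 3; critical value at α = 0.05 is 7.815.
Since 1.446 < 7.815, we fail to reject the null hypothesis — the data are consistent with the 9:3:3:1 ratio.

1.446; consistent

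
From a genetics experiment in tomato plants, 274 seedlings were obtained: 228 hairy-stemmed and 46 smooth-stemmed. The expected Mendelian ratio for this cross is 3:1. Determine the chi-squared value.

9.854

Total ratio parts = 4. Expected numbers out of 274:
  hairy-stemmed: 274 × 3/4 = 205.5
  smooth-stemmed: 274 × 1/4 = 68.5
χ² = Σ (O − E)² / E
  hairy-stemmed: (228 − 205.5)² / 205.5 = 2.4635
  smooth-stemmed: (46 − 68.5)² / 68.5 = 7.3905
χ² = 2.4635 + 7.3905 = 9.854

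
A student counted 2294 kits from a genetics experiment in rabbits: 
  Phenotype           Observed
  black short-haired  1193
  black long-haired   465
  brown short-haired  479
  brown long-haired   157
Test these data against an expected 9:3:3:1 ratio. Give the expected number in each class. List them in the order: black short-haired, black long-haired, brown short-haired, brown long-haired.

1290.375, 430.125, 430.125, 143.375

The 9:3:3:1 ratio has 16 parts, so with N = 2294 the expected counts are:
  black short-haired: 2294 × 9/16 = 1290.375
  black long-haired: 2294 × 3/16 = 430.125
  brown short-haired: 2294 × 3/16 = 430.125
  brown long-haired: 2294 × 1/16 = 143.375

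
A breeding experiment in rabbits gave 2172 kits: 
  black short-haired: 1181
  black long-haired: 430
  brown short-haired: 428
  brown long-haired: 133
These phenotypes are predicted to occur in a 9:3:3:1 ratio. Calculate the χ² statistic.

Under the 9:3:3:1 hypothesis (Σ ratio = 16, N = 2172):
  black short-haired: 2172 × 9/16 = 1221.75
  black long-haired: 2172 × 3/16 = 407.25
  brown short-haired: 2172 × 3/16 = 407.25
  brown long-haired: 2172 × 1/16 = 135.75
χ² = Σ (O − E)² / E
  black short-haired: (1181 − 1221.75)² / 1221.75 = 1.3592
  black long-haired: (430 − 407.25)² / 407.25 = 1.2709
  brown short-haired: (428 − 407.25)² / 407.25 = 1.0572
  brown long-haired: (133 − 135.75)² / 135.75 = 0.0557
χ² = 1.3592 + 1.2709 + 1.0572 + 0.0557 = 3.743

3.743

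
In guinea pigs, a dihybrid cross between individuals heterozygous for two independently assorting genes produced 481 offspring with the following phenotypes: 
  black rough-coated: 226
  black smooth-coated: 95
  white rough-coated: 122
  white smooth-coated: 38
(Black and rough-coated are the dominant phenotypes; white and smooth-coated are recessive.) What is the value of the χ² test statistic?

20.914

A dihybrid F₂ with independent assortment and complete dominance at both loci gives a 9:3:3:1 phenotypic ratio.
Under the 9:3:3:1 hypothesis (Σ ratio = 16, N = 481):
  black rough-coated: 481 × 9/16 = 270.5625
  black smooth-coated: 481 × 3/16 = 90.1875
  white rough-coated: 481 × 3/16 = 90.1875
  white smooth-coated: 481 × 1/16 = 30.0625
χ² = Σ (O − E)² / E
  black rough-coated: (226 − 270.5625)² / 270.5625 = 7.3396
  black smooth-coated: (95 − 90.1875)² / 90.1875 = 0.2568
  white rough-coated: (122 − 90.1875)² / 90.1875 = 11.2215
  white smooth-coated: (38 − 30.0625)² / 30.0625 = 2.0958
χ² = 7.3396 + 0.2568 + 11.2215 + 2.0958 = 20.9137 ≈ 20.914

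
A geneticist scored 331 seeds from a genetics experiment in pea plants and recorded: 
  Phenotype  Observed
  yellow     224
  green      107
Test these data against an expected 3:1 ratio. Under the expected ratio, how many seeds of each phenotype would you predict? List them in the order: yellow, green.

The 3:1 ratio has 4 parts, so with N = 331 the expected counts are:
  yellow: 331 × 3/4 = 248.25
  green: 331 × 1/4 = 82.75

248.25, 82.75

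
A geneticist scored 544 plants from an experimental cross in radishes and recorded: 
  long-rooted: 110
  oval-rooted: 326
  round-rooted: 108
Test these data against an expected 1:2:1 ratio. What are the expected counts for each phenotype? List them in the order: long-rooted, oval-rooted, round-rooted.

Total ratio parts = 4. Expected numbers out of 544:
  long-rooted: 544 × 1/4 = 136
  oval-rooted: 544 × 2/4 = 272
  round-rooted: 544 × 1/4 = 136

136, 272, 136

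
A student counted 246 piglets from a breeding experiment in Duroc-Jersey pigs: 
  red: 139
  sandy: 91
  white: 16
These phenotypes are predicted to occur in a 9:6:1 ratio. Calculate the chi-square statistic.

0.045

The 9:6:1 ratio has 16 parts, so with N = 246 the expected counts are:
  red: 246 × 9/16 = 138.375
  sandy: 246 × 6/16 = 92.25
  white: 246 × 1/16 = 15.375
χ² = Σ (O − E)² / E
  red: (139 − 138.375)² / 138.375 = 0.0028
  sandy: (91 − 92.25)² / 92.25 = 0.0169
  white: (16 − 15.375)² / 15.375 = 0.0254
χ² = 0.0028 + 0.0169 + 0.0254 = 0.0451 ≈ 0.045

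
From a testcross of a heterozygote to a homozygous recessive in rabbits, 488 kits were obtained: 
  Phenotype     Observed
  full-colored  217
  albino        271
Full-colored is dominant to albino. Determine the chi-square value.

A testcross of a heterozygote (Aa × aa) gives a 1:1 phenotypic ratio.
Under the 1:1 hypothesis (Σ ratio = 2, N = 488):
  full-colored: 488 × 1/2 = 244
  albino: 488 × 1/2 = 244
χ² = Σ (O − E)² / E
  full-colored: (217 − 244)² / 244 = 2.9877
  albino: (271 − 244)² / 244 = 2.9877
χ² = 2.9877 + 2.9877 = 5.9754 ≈ 5.975

5.975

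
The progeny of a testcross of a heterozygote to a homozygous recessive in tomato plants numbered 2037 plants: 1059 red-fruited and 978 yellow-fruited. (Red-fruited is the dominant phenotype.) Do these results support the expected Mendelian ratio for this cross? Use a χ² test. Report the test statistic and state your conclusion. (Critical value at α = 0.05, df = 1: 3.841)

A testcross of a heterozygote (Aa × aa) gives a 1:1 phenotypic ratio.
Total ratio parts = 2. Expected numbers out of 2037:
  red-fruited: 2037 × 1/2 = 1018.5
  yellow-fruited: 2037 × 1/2 = 1018.5
χ² = Σ (O − E)² / E
  red-fruited: (1059 − 1018.5)² / 1018.5 = 1.6105
  yellow-fruited: (978 − 1018.5)² / 1018.5 = 1.6105
χ² = 1.6105 + 1.6105 = 3.221
Degrees of freedom = 2 − 1 = 1; critical value at α = 0.05 is 3.841.
Since 3.221 < 3.841, we fail to reject the null hypothesis — the data are consistent with the 1:1 ratio.

3.221; consistent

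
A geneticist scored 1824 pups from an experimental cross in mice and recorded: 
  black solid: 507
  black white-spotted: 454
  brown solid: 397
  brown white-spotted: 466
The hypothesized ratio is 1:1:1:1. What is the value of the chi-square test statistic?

Under the 1:1:1:1 hypothesis (Σ ratio = 4, N = 1824):
  black solid: 1824 × 1/4 = 456
  black white-spotted: 1824 × 1/4 = 456
  brown solid: 1824 × 1/4 = 456
  brown white-spotted: 1824 × 1/4 = 456
χ² = Σ (O − E)² / E
  black solid: (507 − 456)² / 456 = 5.7039
  black white-spotted: (454 − 456)² / 456 = 0.0088
  brown solid: (397 − 456)² / 456 = 7.6338
  brown white-spotted: (466 − 456)² / 456 = 0.2193
χ² = 5.7039 + 0.0088 + 7.6338 + 0.2193 = 13.5658 ≈ 13.566

13.566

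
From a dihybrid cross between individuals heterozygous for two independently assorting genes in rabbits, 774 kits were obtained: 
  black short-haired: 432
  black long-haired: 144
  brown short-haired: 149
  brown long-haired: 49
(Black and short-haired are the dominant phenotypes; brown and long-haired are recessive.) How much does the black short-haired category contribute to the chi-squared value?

A dihybrid F₂ with independent assortment and complete dominance at both loci gives a 9:3:3:1 phenotypic ratio.
The 9:3:3:1 ratio has 16 parts, so with N = 774 the expected counts are:
  black short-haired: 774 × 9/16 = 435.375
  black long-haired: 774 × 3/16 = 145.125
  brown short-haired: 774 × 3/16 = 145.125
  brown long-haired: 774 × 1/16 = 48.375
Contribution of black short-haired: (432 − 435.375)² / 435.375 = 0.0262

0.026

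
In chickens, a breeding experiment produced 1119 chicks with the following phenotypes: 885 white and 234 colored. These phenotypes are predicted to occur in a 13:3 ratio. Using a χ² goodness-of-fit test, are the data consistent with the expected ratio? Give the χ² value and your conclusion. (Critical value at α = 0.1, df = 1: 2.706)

The 13:3 ratio has 16 parts, so with N = 1119 the expected counts are:
  white: 1119 × 13/16 = 909.1875
  colored: 1119 × 3/16 = 209.8125
χ² = Σ (O − E)² / E
  white: (885 − 909.1875)² / 909.1875 = 0.6435
  colored: (234 − 209.8125)² / 209.8125 = 2.7884
χ² = 0.6435 + 2.7884 = 3.4319 ≈ 3.432
Degrees of freedom = 2 − 1 = 1; critical value at α = 0.1 is 2.706.
Since 3.432 > 2.706, we reject the null hypothesis — the data do not fit the 13:3 ratio.

3.432; not consistent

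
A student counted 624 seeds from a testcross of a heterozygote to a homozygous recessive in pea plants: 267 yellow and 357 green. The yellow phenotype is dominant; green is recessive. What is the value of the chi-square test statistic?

12.981

A testcross of a heterozygote (Aa × aa) gives a 1:1 phenotypic ratio.
The 1:1 ratio has 2 parts, so with N = 624 the expected counts are:
  yellow: 624 × 1/2 = 312
  green: 624 × 1/2 = 312
χ² = Σ (O − E)² / E
  yellow: (267 − 312)² / 312 = 6.4904
  green: (357 − 312)² / 312 = 6.4904
χ² = 6.4904 + 6.4904 = 12.9808 ≈ 12.981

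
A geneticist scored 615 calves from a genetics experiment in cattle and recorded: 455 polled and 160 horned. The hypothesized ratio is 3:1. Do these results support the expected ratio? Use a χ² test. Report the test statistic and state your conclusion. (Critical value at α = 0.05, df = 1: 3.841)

Expected counts for N = 615 under a 3:1 ratio (total parts = 4):
  polled: 615 × 3/4 = 461.25
  horned: 615 × 1/4 = 153.75
χ² = Σ (O − E)² / E
  polled: (455 − 461.25)² / 461.25 = 0.0847
  horned: (160 − 153.75)² / 153.75 = 0.2541
χ² = 0.0847 + 0.2541 = 0.3388 ≈ 0.339
Degrees of freedom = 2 − 1 = 1; critical value at α = 0.05 is 3.841.
Since 0.339 < 3.841, we fail to reject the null hypothesis — the data are consistent with the 3:1 ratio.

0.339; consistent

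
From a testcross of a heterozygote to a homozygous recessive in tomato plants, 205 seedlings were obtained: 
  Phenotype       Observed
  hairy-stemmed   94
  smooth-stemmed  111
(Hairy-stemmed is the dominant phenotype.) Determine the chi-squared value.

A testcross of a heterozygote (Aa × aa) gives a 1:1 phenotypic ratio.
The 1:1 ratio has 2 parts, so with N = 205 the expected counts are:
  hairy-stemmed: 205 × 1/2 = 102.5
  smooth-stemmed: 205 × 1/2 = 102.5
χ² = Σ (O − E)² / E
  hairy-stemmed: (94 − 102.5)² / 102.5 = 0.7049
  smooth-stemmed: (111 − 102.5)² / 102.5 = 0.7049
χ² = 0.7049 + 0.7049 = 1.4098 ≈ 1.410

1.410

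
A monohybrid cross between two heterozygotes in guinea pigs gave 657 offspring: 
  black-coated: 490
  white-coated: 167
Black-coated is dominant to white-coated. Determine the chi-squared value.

0.061

For a monohybrid cross between heterozygotes with complete dominance, the expected phenotypic ratio is 3:1.
Expected counts for N = 657 under a 3:1 ratio (total parts = 4):
  black-coated: 657 × 3/4 = 492.75
  white-coated: 657 × 1/4 = 164.25
χ² = Σ (O − E)² / E
  black-coated: (490 − 492.75)² / 492.75 = 0.0153
  white-coated: (167 − 164.25)² / 164.25 = 0.0460
χ² = 0.0153 + 0.0460 = 0.0613 ≈ 0.061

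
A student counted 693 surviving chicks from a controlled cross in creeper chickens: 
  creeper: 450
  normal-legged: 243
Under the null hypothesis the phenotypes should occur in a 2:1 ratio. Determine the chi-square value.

Under the 2:1 hypothesis (Σ ratio = 3, N = 693):
  creeper: 693 × 2/3 = 462
  normal-legged: 693 × 1/3 = 231
χ² = Σ (O − E)² / E
  creeper: (450 − 462)² / 462 = 0.3117
  normal-legged: (243 − 231)² / 231 = 0.6234
χ² = 0.3117 + 0.6234 = 0.9351 ≈ 0.935

0.935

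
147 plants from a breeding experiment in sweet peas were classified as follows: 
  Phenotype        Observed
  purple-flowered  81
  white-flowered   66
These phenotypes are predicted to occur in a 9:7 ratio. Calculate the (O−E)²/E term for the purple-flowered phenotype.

Under the 9:7 hypothesis (Σ ratio = 16, N = 147):
  purple-flowered: 147 × 9/16 = 82.6875
  white-flowered: 147 × 7/16 = 64.3125
Contribution of purple-flowered: (81 − 82.6875)² / 82.6875 = 0.0344

0.034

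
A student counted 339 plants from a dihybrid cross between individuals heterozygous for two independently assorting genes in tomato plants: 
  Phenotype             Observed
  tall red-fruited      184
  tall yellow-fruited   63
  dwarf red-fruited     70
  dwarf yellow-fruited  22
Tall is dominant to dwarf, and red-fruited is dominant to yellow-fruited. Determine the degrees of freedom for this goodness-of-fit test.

A dihybrid F₂ with independent assortment and complete dominance at both loci gives a 9:3:3:1 phenotypic ratio.
A goodness-of-fit test with 4 phenotype classes has df = 4 − 1 = 3.

3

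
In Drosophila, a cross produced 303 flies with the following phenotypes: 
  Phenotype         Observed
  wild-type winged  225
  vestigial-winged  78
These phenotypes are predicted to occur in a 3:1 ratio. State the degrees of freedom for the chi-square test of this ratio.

A goodness-of-fit test with 2 phenotype classes has df = 2 − 1 = 1.

1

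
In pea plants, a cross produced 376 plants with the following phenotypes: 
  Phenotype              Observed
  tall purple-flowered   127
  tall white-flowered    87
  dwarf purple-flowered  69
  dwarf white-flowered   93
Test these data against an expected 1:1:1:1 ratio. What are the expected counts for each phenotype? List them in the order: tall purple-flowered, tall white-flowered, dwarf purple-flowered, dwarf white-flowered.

Total ratio parts = 4. Expected numbers out of 376:
  tall purple-flowered: 376 × 1/4 = 94
  tall white-flowered: 376 × 1/4 = 94
  dwarf purple-flowered: 376 × 1/4 = 94
  dwarf white-flowered: 376 × 1/4 = 94

94, 94, 94, 94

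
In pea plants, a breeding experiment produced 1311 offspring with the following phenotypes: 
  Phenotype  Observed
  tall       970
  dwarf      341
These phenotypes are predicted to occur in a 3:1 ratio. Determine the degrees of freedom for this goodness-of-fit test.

A goodness-of-fit test with 2 phenotype classes has df = 2 − 1 = 1.

1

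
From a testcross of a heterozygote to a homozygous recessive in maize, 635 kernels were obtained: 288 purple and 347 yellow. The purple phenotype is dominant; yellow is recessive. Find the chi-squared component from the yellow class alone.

2.741

A testcross of a heterozygote (Aa × aa) gives a 1:1 phenotypic ratio.
The 1:1 ratio has 2 parts, so with N = 635 the expected counts are:
  purple: 635 × 1/2 = 317.5
  yellow: 635 × 1/2 = 317.5
Contribution of yellow: (347 − 317.5)² / 317.5 = 2.7409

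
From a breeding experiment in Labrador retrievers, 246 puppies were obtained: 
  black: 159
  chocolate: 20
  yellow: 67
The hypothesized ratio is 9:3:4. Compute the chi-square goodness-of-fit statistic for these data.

18.363

Expected counts for N = 246 under a 9:3:4 ratio (total parts = 16):
  black: 246 × 9/16 = 138.375
  chocolate: 246 × 3/16 = 46.125
  yellow: 246 × 4/16 = 61.5
χ² = Σ (O − E)² / E
  black: (159 − 138.375)² / 138.375 = 3.0742
  chocolate: (20 − 46.125)² / 46.125 = 14.7971
  yellow: (67 − 61.5)² / 61.5 = 0.4919
χ² = 3.0742 + 14.7971 + 0.4919 = 18.3632 ≈ 18.363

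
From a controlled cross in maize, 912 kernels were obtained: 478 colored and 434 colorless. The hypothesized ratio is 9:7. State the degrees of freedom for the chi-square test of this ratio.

1

A goodness-of-fit test with 2 phenotype classes has df = 2 − 1 = 1.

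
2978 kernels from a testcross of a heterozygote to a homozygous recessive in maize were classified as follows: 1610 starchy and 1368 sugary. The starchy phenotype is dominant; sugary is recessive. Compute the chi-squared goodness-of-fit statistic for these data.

A testcross of a heterozygote (Aa × aa) gives a 1:1 phenotypic ratio.
Under the 1:1 hypothesis (Σ ratio = 2, N = 2978):
  starchy: 2978 × 1/2 = 1489
  sugary: 2978 × 1/2 = 1489
χ² = Σ (O − E)² / E
  starchy: (1610 − 1489)² / 1489 = 9.8328
  sugary: (1368 − 1489)² / 1489 = 9.8328
χ² = 9.8328 + 9.8328 = 19.6656 ≈ 19.666

19.666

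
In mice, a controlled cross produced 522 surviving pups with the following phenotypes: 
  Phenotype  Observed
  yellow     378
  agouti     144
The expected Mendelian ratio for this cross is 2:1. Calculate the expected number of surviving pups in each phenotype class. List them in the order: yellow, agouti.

Under the 2:1 hypothesis (Σ ratio = 3, N = 522):
  yellow: 522 × 2/3 = 348
  agouti: 522 × 1/3 = 174

348, 174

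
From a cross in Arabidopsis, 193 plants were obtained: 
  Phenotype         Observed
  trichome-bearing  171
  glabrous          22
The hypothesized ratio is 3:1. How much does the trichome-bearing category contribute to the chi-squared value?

The 3:1 ratio has 4 parts, so with N = 193 the expected counts are:
  trichome-bearing: 193 × 3/4 = 144.75
  glabrous: 193 × 1/4 = 48.25
Contribution of trichome-bearing: (171 − 144.75)² / 144.75 = 4.7604

4.760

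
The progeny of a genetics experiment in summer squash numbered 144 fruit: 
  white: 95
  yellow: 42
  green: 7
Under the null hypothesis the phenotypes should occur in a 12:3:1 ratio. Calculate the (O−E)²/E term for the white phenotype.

1.565

Under the 12:3:1 hypothesis (Σ ratio = 16, N = 144):
  white: 144 × 12/16 = 108
  yellow: 144 × 3/16 = 27
  green: 144 × 1/16 = 9
Contribution of white: (95 − 108)² / 108 = 1.5648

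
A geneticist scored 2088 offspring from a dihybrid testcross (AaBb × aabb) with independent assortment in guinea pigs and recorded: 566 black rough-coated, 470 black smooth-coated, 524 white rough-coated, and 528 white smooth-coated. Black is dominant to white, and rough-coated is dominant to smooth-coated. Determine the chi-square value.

A dihybrid testcross with independent assortment gives a 1:1:1:1 ratio.
Under the 1:1:1:1 hypothesis (Σ ratio = 4, N = 2088):
  black rough-coated: 2088 × 1/4 = 522
  black smooth-coated: 2088 × 1/4 = 522
  white rough-coated: 2088 × 1/4 = 522
  white smooth-coated: 2088 × 1/4 = 522
χ² = Σ (O − E)² / E
  black rough-coated: (566 − 522)² / 522 = 3.7088
  black smooth-coated: (470 − 522)² / 522 = 5.1801
  white rough-coated: (524 − 522)² / 522 = 0.0077
  white smooth-coated: (528 − 522)² / 522 = 0.0690
χ² = 3.7088 + 5.1801 + 0.0077 + 0.0690 = 8.9656 ≈ 8.966

8.966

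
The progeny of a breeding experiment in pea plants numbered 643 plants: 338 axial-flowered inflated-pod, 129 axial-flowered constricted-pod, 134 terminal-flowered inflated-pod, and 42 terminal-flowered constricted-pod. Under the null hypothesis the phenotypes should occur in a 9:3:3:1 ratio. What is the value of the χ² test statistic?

Under the 9:3:3:1 hypothesis (Σ ratio = 16, N = 643):
  axial-flowered inflated-pod: 643 × 9/16 = 361.6875
  axial-flowered constricted-pod: 643 × 3/16 = 120.5625
  terminal-flowered inflated-pod: 643 × 3/16 = 120.5625
  terminal-flowered constricted-pod: 643 × 1/16 = 40.1875
χ² = Σ (O − E)² / E
  axial-flowered inflated-pod: (338 − 361.6875)² / 361.6875 = 1.5513
  axial-flowered constricted-pod: (129 − 120.5625)² / 120.5625 = 0.5905
  terminal-flowered inflated-pod: (134 − 120.5625)² / 120.5625 = 1.4977
  terminal-flowered constricted-pod: (42 − 40.1875)² / 40.1875 = 0.0817
χ² = 1.5513 + 0.5905 + 1.4977 + 0.0817 = 3.7212 ≈ 3.721

3.721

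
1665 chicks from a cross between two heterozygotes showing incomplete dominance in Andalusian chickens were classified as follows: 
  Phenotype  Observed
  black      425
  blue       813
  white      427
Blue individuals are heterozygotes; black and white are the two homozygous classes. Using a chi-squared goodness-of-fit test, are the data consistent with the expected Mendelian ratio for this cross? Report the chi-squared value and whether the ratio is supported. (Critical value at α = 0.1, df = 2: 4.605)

0.918; consistent

With incomplete dominance, a heterozygote × heterozygote cross gives a 1:2:1 phenotypic ratio.
Expected counts for N = 1665 under a 1:2:1 ratio (total parts = 4):
  black: 1665 × 1/4 = 416.25
  blue: 1665 × 2/4 = 832.5
  white: 1665 × 1/4 = 416.25
χ² = Σ (O − E)² / E
  black: (425 − 416.25)² / 416.25 = 0.1839
  blue: (813 − 832.5)² / 832.5 = 0.4568
  white: (427 − 416.25)² / 416.25 = 0.2776
χ² = 0.1839 + 0.4568 + 0.2776 = 0.9183 ≈ 0.918
Degrees of freedom = 3 − 1 = 2; critical value at α = 0.1 is 4.605.
Since 0.918 < 4.605, we fail to reject the null hypothesis — the data are consistent with the 1:2:1 ratio.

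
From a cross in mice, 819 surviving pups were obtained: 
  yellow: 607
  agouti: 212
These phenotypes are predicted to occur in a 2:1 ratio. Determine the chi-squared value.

Expected counts for N = 819 under a 2:1 ratio (total parts = 3):
  yellow: 819 × 2/3 = 546
  agouti: 819 × 1/3 = 273
χ² = Σ (O − E)² / E
  yellow: (607 − 546)² / 546 = 6.8150
  agouti: (212 − 273)² / 273 = 13.6300
χ² = 6.8150 + 13.6300 = 20.445

20.445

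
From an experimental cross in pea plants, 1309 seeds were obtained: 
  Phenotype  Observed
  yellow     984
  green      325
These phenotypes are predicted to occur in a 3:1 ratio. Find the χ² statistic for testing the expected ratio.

0.021

The 3:1 ratio has 4 parts, so with N = 1309 the expected counts are:
  yellow: 1309 × 3/4 = 981.75
  green: 1309 × 1/4 = 327.25
χ² = Σ (O − E)² / E
  yellow: (984 − 981.75)² / 981.75 = 0.0052
  green: (325 − 327.25)² / 327.25 = 0.0155
χ² = 0.0052 + 0.0155 = 0.0207 ≈ 0.021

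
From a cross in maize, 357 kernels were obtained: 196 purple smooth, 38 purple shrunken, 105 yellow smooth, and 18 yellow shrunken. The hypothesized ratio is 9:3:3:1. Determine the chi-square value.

35.102

Under the 9:3:3:1 hypothesis (Σ ratio = 16, N = 357):
  purple smooth: 357 × 9/16 = 200.8125
  purple shrunken: 357 × 3/16 = 66.9375
  yellow smooth: 357 × 3/16 = 66.9375
  yellow shrunken: 357 × 1/16 = 22.3125
χ² = Σ (O − E)² / E
  purple smooth: (196 − 200.8125)² / 200.8125 = 0.1153
  purple shrunken: (38 − 66.9375)² / 66.9375 = 12.5099
  yellow smooth: (105 − 66.9375)² / 66.9375 = 21.6434
  yellow shrunken: (18 − 22.3125)² / 22.3125 = 0.8335
χ² = 0.1153 + 12.5099 + 21.6434 + 0.8335 = 35.1021 ≈ 35.102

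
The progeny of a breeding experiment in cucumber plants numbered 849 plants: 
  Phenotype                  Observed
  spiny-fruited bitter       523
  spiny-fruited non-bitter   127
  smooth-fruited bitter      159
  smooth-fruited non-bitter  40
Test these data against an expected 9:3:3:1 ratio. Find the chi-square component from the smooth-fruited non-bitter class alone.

Total ratio parts = 16. Expected numbers out of 849:
  spiny-fruited bitter: 849 × 9/16 = 477.5625
  spiny-fruited non-bitter: 849 × 3/16 = 159.1875
  smooth-fruited bitter: 849 × 3/16 = 159.1875
  smooth-fruited non-bitter: 849 × 1/16 = 53.0625
Contribution of smooth-fruited non-bitter: (40 − 53.0625)² / 53.0625 = 3.2156

3.216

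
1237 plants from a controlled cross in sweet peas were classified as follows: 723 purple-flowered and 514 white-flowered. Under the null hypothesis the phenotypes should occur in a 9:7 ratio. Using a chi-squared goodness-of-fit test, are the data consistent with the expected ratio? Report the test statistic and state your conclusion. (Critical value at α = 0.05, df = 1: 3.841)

2.428; consistent

Under the 9:7 hypothesis (Σ ratio = 16, N = 1237):
  purple-flowered: 1237 × 9/16 = 695.8125
  white-flowered: 1237 × 7/16 = 541.1875
χ² = Σ (O − E)² / E
  purple-flowered: (723 − 695.8125)² / 695.8125 = 1.0623
  white-flowered: (514 − 541.1875)² / 541.1875 = 1.3658
χ² = 1.0623 + 1.3658 = 2.4281 ≈ 2.428
Degrees of freedom = 2 − 1 = 1; critical value at α = 0.05 is 3.841.
Since 2.428 < 3.841, we fail to reject the null hypothesis — the data are consistent with the 9:7 ratio.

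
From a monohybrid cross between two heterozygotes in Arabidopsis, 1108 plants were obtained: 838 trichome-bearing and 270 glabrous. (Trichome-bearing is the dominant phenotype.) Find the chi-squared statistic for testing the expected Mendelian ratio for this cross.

0.236

For a monohybrid cross between heterozygotes with complete dominance, the expected phenotypic ratio is 3:1.
Total ratio parts = 4. Expected numbers out of 1108:
  trichome-bearing: 1108 × 3/4 = 831
  glabrous: 1108 × 1/4 = 277
χ² = Σ (O − E)² / E
  trichome-bearing: (838 − 831)² / 831 = 0.0590
  glabrous: (270 − 277)² / 277 = 0.1769
χ² = 0.0590 + 0.1769 = 0.2359 ≈ 0.236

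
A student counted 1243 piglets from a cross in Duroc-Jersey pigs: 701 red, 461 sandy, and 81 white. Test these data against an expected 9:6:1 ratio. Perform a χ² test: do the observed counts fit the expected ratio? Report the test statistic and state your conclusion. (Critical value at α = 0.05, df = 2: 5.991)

Expected counts for N = 1243 under a 9:6:1 ratio (total parts = 16):
  red: 1243 × 9/16 = 699.1875
  sandy: 1243 × 6/16 = 466.125
  white: 1243 × 1/16 = 77.6875
χ² = Σ (O − E)² / E
  red: (701 − 699.1875)² / 699.1875 = 0.0047
  sandy: (461 − 466.125)² / 466.125 = 0.0563
  white: (81 − 77.6875)² / 77.6875 = 0.1412
χ² = 0.0047 + 0.0563 + 0.1412 = 0.2022 ≈ 0.202
Degrees of freedom = 3 − 1 = 2; critical value at α = 0.05 is 5.991.
Since 0.202 < 5.991, we fail to reject the null hypothesis — the data are consistent with the 9:6:1 ratio.

0.202; consistent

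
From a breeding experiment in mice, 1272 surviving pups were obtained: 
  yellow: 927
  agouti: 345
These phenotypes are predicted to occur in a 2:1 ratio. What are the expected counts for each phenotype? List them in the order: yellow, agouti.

848, 424

The 2:1 ratio has 3 parts, so with N = 1272 the expected counts are:
  yellow: 1272 × 2/3 = 848
  agouti: 1272 × 1/3 = 424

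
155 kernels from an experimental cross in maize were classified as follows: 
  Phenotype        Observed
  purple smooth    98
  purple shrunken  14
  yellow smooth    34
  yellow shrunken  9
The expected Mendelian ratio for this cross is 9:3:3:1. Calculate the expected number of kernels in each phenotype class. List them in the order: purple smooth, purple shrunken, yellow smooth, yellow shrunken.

87.1875, 29.0625, 29.0625, 9.6875

Total ratio parts = 16. Expected numbers out of 155:
  purple smooth: 155 × 9/16 = 87.1875
  purple shrunken: 155 × 3/16 = 29.0625
  yellow smooth: 155 × 3/16 = 29.0625
  yellow shrunken: 155 × 1/16 = 9.6875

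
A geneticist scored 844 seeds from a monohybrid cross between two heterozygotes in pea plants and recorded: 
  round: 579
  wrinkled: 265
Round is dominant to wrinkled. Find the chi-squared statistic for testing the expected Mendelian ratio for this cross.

For a monohybrid cross between heterozygotes with complete dominance, the expected phenotypic ratio is 3:1.
Total ratio parts = 4. Expected numbers out of 844:
  round: 844 × 3/4 = 633
  wrinkled: 844 × 1/4 = 211
χ² = Σ (O − E)² / E
  round: (579 − 633)² / 633 = 4.6066
  wrinkled: (265 − 211)² / 211 = 13.8199
χ² = 4.6066 + 13.8199 = 18.4265 ≈ 18.427

18.427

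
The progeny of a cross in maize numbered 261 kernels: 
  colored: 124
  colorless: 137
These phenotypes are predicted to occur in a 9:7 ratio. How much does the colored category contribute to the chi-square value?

Total ratio parts = 16. Expected numbers out of 261:
  colored: 261 × 9/16 = 146.8125
  colorless: 261 × 7/16 = 114.1875
Contribution of colored: (124 − 146.8125)² / 146.8125 = 3.5447

3.545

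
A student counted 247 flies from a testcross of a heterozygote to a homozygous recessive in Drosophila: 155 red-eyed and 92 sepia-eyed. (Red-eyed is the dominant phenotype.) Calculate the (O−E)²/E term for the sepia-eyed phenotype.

A testcross of a heterozygote (Aa × aa) gives a 1:1 phenotypic ratio.
Total ratio parts = 2. Expected numbers out of 247:
  red-eyed: 247 × 1/2 = 123.5
  sepia-eyed: 247 × 1/2 = 123.5
Contribution of sepia-eyed: (92 − 123.5)² / 123.5 = 8.0344

8.034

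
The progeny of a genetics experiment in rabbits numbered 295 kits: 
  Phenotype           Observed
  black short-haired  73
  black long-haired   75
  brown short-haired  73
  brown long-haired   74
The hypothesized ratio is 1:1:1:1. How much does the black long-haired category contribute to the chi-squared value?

0.021

Expected counts for N = 295 under a 1:1:1:1 ratio (total parts = 4):
  black short-haired: 295 × 1/4 = 73.75
  black long-haired: 295 × 1/4 = 73.75
  brown short-haired: 295 × 1/4 = 73.75
  brown long-haired: 295 × 1/4 = 73.75
Contribution of black long-haired: (75 − 73.75)² / 73.75 = 0.0212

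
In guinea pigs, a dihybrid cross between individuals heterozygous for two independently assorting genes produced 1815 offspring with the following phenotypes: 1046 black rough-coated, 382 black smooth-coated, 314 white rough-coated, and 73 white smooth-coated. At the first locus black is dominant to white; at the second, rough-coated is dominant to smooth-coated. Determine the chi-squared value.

22.171

A dihybrid F₂ with independent assortment and complete dominance at both loci gives a 9:3:3:1 phenotypic ratio.
Under the 9:3:3:1 hypothesis (Σ ratio = 16, N = 1815):
  black rough-coated: 1815 × 9/16 = 1020.9375
  black smooth-coated: 1815 × 3/16 = 340.3125
  white rough-coated: 1815 × 3/16 = 340.3125
  white smooth-coated: 1815 × 1/16 = 113.4375
χ² = Σ (O − E)² / E
  black rough-coated: (1046 − 1020.9375)² / 1020.9375 = 0.6152
  black smooth-coated: (382 − 340.3125)² / 340.3125 = 5.1066
  white rough-coated: (314 − 340.3125)² / 340.3125 = 2.0344
  white smooth-coated: (73 − 113.4375)² / 113.4375 = 14.4149
χ² = 0.6152 + 5.1066 + 2.0344 + 14.4149 = 22.1711 ≈ 22.171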